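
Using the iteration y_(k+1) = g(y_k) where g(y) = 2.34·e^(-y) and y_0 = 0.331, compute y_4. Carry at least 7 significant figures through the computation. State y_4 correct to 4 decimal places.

y_1 = g(0.331000) = 1.680600
y_2 = g(1.680600) = 0.435853
y_3 = g(0.435853) = 1.513307
y_4 = g(1.513307) = 0.515223

0.5152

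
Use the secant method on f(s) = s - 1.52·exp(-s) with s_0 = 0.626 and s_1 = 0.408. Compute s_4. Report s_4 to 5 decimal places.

f(s_0) = -0.186784, f(s_1) = -0.602768
s_2 = 0.408000 - (-0.602768)·(0.408000 - 0.626000)/(-0.602768 - (-0.186784)) = 0.723886; f(s_2) = -0.013108
s_3 = 0.723886 - (-0.013108)·(0.723886 - 0.408000)/(-0.013108 - (-0.602768)) = 0.730908; f(s_3) = -0.000929
s_4 = 0.730908 - (-0.000929)·(0.730908 - 0.723886)/(-0.000929 - (-0.013108)) = 0.731444; f(s_4) = -0.000001

0.73144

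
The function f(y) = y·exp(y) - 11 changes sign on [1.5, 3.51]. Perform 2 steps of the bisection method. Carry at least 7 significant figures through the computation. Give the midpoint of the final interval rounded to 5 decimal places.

1.75125

f(1.500000) = -4.277466, f(3.510000) = 106.403420 (opposite signs)
step 1: m = 2.505000, f(m) = 19.670115 > 0 → root in [1.500000, 2.505000]
step 2: m = 2.002500, f(m) = 3.833623 > 0 → root in [1.500000, 2.002500]
Midpoint of [1.500000, 2.002500] = 1.751250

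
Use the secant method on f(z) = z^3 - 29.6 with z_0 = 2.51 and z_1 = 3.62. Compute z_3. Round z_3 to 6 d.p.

3.077909

f(z_0) = -13.786749, f(z_1) = 17.837928
z_2 = 3.620000 - (17.837928)·(3.620000 - 2.510000)/(17.837928 - (-13.786749)) = 2.993903; f(z_2) = -2.764272
z_3 = 2.993903 - (-2.764272)·(2.993903 - 3.620000)/(-2.764272 - (17.837928)) = 3.077909; f(z_3) = -0.441352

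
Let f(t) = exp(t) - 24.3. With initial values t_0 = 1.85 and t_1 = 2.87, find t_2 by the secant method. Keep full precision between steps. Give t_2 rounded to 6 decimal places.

f(t_0) = -17.940180, f(t_1) = -6.662982
t_2 = 2.870000 - (-6.662982)·(2.870000 - 1.850000)/(-6.662982 - (-17.940180)) = 3.472653; f(t_2) = 7.922125

3.472653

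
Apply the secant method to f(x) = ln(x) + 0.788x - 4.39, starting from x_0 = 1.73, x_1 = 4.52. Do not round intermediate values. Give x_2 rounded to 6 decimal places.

3.919173

f(x_0) = -2.478639, f(x_1) = 0.680272
x_2 = 4.520000 - (0.680272)·(4.520000 - 1.730000)/(0.680272 - (-2.478639)) = 3.919173; f(x_2) = 0.064189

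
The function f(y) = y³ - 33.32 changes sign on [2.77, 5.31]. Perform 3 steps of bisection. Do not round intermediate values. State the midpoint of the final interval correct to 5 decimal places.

3.24625

f(2.770000) = -12.066067, f(5.310000) = 116.401291 (opposite signs)
step 1: m = 4.040000, f(m) = 32.619264 > 0 → root in [2.770000, 4.040000]
step 2: m = 3.405000, f(m) = 6.157655 > 0 → root in [2.770000, 3.405000]
step 3: m = 3.087500, f(m) = -3.887924 < 0 → root in [3.087500, 3.405000]
Midpoint of [3.087500, 3.405000] = 3.246250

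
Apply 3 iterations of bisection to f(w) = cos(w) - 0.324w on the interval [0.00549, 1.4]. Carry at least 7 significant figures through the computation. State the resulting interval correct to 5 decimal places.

[1.05137, 1.22569]

f(0.005490) = 0.998206, f(1.400000) = -0.283633 (opposite signs)
step 1: m = 0.702745, f(m) = 0.535382 > 0 → root in [0.702745, 1.400000]
step 2: m = 1.051372, f(m) = 0.155735 > 0 → root in [1.051372, 1.400000]
step 3: m = 1.225686, f(m) = -0.058822 < 0 → root in [1.051372, 1.225686]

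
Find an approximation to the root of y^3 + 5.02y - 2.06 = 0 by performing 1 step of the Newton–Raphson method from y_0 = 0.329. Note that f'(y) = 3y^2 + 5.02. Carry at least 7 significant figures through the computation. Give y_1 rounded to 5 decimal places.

0.39875

Newton update: y ← y − f(y)/f'(y).
y_0 = 0.329000: f = -0.372809, f' = 5.344723 → y_1 = 0.329000 - (-0.372809)/(5.344723) = 0.398753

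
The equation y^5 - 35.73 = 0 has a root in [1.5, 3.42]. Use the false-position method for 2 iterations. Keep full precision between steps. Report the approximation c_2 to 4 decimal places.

1.7147

f(1.500000) = -28.136250, f(3.420000) = 432.145744
step 1: c = 1.617366, f(c) = -24.662693 < 0 → new bracket [1.617366, 3.420000]
step 2: c = 1.714689, f(c) = -20.907320 < 0 → new bracket [1.714689, 3.420000]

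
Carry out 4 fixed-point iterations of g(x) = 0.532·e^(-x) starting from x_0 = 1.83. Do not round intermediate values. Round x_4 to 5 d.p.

x_1 = g(1.830000) = 0.085340
x_2 = g(0.085340) = 0.488482
x_3 = g(0.488482) = 0.326412
x_4 = g(0.326412) = 0.383842

0.38384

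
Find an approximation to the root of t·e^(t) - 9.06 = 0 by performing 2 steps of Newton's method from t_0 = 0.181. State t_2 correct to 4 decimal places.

5.5657

Newton update: t ← t − f(t)/f'(t).
f'(t) = (t + 1)·e^(t)
t_0 = 0.181000: f = -8.843087, f' = 1.415328 → t_1 = 0.181000 - (-8.843087)/(1.415328) = 6.429082
t_1 = 6.429082: f = 3974.428724, f' = 4603.093355 → t_2 = 6.429082 - (3974.428724)/(4603.093355) = 5.565656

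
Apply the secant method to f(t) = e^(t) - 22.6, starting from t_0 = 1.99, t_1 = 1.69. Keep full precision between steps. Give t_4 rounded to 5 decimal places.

2.66818

f(t_0) = -15.284466, f(t_1) = -17.180519
t_2 = 1.690000 - (-17.180519)·(1.690000 - 1.990000)/(-17.180519 - (-15.284466)) = 4.408361; f(t_2) = 59.534695
t_3 = 4.408361 - (59.534695)·(4.408361 - 1.690000)/(59.534695 - (-17.180519)) = 2.298782; f(t_3) = -12.637958
t_4 = 2.298782 - (-12.637958)·(2.298782 - 4.408361)/(-12.637958 - (59.534695)) = 2.668185; f(t_4) = -8.186221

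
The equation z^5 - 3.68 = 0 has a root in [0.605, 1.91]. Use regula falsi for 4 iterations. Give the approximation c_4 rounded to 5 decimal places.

False-position update: c = (a·f(b) − b·f(a))/(f(b) − f(a)); replace the endpoint whose sign matches f(c).
f(0.605000) = -3.598946, f(1.910000) = 21.739490
step 1: c = 0.790356, f(c) = -3.371601 < 0 → new bracket [0.790356, 1.910000]
step 2: c = 0.940687, f(c) = -2.943408 < 0 → new bracket [0.940687, 1.910000]
step 3: c = 1.056277, f(c) = -2.365112 < 0 → new bracket [1.056277, 1.910000]
step 4: c = 1.140043, f(c) = -1.754222 < 0 → new bracket [1.140043, 1.910000]

1.14004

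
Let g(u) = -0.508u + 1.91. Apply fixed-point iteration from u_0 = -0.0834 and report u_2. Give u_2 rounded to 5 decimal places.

u_1 = g(-0.083400) = 1.952367
u_2 = g(1.952367) = 0.918197

0.91820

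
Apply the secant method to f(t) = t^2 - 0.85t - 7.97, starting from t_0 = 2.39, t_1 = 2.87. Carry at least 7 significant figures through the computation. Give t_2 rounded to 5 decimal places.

3.36265

f(t_0) = -4.289400, f(t_1) = -2.172600
t_2 = 2.870000 - (-2.172600)·(2.870000 - 2.390000)/(-2.172600 - (-4.289400)) = 3.362653; f(t_2) = 0.479181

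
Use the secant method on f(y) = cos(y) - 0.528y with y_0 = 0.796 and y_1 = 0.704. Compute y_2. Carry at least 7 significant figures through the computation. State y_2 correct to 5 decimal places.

1.02693

f(y_0) = 0.279283, f(y_1) = 0.390547
y_2 = 0.704000 - (0.390547)·(0.704000 - 0.796000)/(0.390547 - (0.279283)) = 1.026927; f(y_2) = -0.024766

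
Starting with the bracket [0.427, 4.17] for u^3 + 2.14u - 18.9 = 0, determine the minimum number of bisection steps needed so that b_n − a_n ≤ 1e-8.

Initial width b − a = 4.17 − 0.427 = 3.743000.
After n steps the width is (b−a)/2^n; need (b−a)/2^n ≤ 1e-8.
So n ≥ log₂(3.743000/1e-8) = log₂(374300000.0000) ≈ 28.4796.
Hence n = 29.

29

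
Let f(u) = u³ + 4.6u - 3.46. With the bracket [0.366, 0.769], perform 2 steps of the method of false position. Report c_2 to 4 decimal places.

False-position update: c = (a·f(b) − b·f(a))/(f(b) − f(a)); replace the endpoint whose sign matches f(c).
f(0.366000) = -1.727372, f(0.769000) = 0.532157
step 1: c = 0.674087, f(c) = -0.052900 < 0 → new bracket [0.674087, 0.769000]
step 2: c = 0.682669, f(c) = -0.001575 < 0 → new bracket [0.682669, 0.769000]

0.6827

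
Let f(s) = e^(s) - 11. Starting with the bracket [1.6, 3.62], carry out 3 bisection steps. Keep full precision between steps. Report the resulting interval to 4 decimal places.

[2.3575, 2.6100]

f(1.600000) = -6.046968, f(3.620000) = 26.337568 (opposite signs)
step 1: m = 2.610000, f(m) = 2.599051 > 0 → root in [1.600000, 2.610000]
step 2: m = 2.105000, f(m) = -2.792897 < 0 → root in [2.105000, 2.610000]
step 3: m = 2.357500, f(m) = -0.435493 < 0 → root in [2.357500, 2.610000]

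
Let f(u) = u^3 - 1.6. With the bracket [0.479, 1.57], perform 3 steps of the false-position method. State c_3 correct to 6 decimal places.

1.146774

f(0.479000) = -1.490098, f(1.570000) = 2.269893
step 1: c = 0.911367, f(c) = -0.843027 < 0 → new bracket [0.911367, 1.570000]
step 2: c = 1.089735, f(c) = -0.305914 < 0 → new bracket [1.089735, 1.570000]
step 3: c = 1.146774, f(c) = -0.091890 < 0 → new bracket [1.146774, 1.570000]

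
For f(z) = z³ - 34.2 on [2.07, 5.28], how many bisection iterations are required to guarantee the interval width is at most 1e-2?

Initial width b − a = 5.28 − 2.07 = 3.210000.
After n steps the width is (b−a)/2^n; need (b−a)/2^n ≤ 1e-2.
So n ≥ log₂(3.210000/1e-2) = log₂(321.0000) ≈ 8.3264.
Hence n = 9.

9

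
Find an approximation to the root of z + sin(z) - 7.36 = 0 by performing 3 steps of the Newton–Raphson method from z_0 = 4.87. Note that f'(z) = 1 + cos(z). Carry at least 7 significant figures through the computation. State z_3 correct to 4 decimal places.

6.8218

Newton update: z ← z − f(z)/f'(z).
z_0 = 4.870000: f = -3.477605, f' = 1.156959 → z_1 = 4.870000 - (-3.477605)/(1.156959) = 7.875815
z_1 = 7.875815: f = 1.515576, f' = 0.978169 → z_2 = 7.875815 - (1.515576)/(0.978169) = 6.326413
z_2 = 6.326413: f = -0.990373, f' = 1.999066 → z_3 = 6.326413 - (-0.990373)/(1.999066) = 6.821831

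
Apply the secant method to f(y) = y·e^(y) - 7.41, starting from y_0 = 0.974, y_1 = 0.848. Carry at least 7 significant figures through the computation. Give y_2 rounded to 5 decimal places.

f(y_0) = -4.830344, f(y_1) = -5.429944
y_2 = 0.848000 - (-5.429944)·(0.848000 - 0.974000)/(-5.429944 - (-4.830344)) = 1.989050; f(y_2) = 7.127143

1.98905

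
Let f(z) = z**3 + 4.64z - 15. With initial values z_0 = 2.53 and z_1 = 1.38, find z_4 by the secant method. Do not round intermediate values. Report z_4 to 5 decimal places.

1.85470

f(z_0) = 12.933477, f(z_1) = -5.968728
z_2 = 1.380000 - (-5.968728)·(1.380000 - 2.530000)/(-5.968728 - (12.933477)) = 1.743134; f(z_2) = -1.615315
z_3 = 1.743134 - (-1.615315)·(1.743134 - 1.380000)/(-1.615315 - (-5.968728)) = 1.877874; f(z_3) = 0.335483
z_4 = 1.877874 - (0.335483)·(1.877874 - 1.743134)/(0.335483 - (-1.615315)) = 1.854702; f(z_4) = -0.014156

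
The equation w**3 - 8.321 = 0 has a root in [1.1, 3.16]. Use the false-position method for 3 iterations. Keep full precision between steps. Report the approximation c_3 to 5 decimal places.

1.94414

f(1.100000) = -6.990000, f(3.160000) = 23.233496
step 1: c = 1.576431, f(c) = -4.403359 < 0 → new bracket [1.576431, 3.160000]
step 2: c = 1.828740, f(c) = -2.205168 < 0 → new bracket [1.828740, 3.160000]
step 3: c = 1.944141, f(c) = -0.972764 < 0 → new bracket [1.944141, 3.160000]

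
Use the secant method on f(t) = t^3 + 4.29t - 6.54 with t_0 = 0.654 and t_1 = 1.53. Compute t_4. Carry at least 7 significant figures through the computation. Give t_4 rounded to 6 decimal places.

f(t_0) = -3.454614, f(t_1) = 3.605277
t_2 = 1.530000 - (3.605277)·(1.530000 - 0.654000)/(3.605277 - (-3.454614)) = 1.082653; f(t_2) = -0.626402
t_3 = 1.082653 - (-0.626402)·(1.082653 - 1.530000)/(-0.626402 - (3.605277)) = 1.148872; f(t_3) = -0.094934
t_4 = 1.148872 - (-0.094934)·(1.148872 - 1.082653)/(-0.094934 - (-0.626402)) = 1.160701; f(t_4) = 0.003132

1.160701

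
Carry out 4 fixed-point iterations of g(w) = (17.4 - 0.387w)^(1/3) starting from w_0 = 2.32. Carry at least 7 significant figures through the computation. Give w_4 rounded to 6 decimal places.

2.541516

w_1 = g(2.320000) = 2.545933
w_2 = g(2.545933) = 2.541428
w_3 = g(2.541428) = 2.541518
w_4 = g(2.541518) = 2.541516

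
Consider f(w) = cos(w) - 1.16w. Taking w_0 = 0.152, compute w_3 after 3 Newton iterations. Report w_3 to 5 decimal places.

0.67372

Newton update: w ← w − f(w)/f'(w).
f'(w) = -sin(w) - 1.16
w_0 = 0.152000: f = 0.812150, f' = -1.311415 → w_1 = 0.152000 - (0.812150)/(-1.311415) = 0.771293
w_1 = 0.771293: f = -0.177690, f' = -1.857063 → w_2 = 0.771293 - (-0.177690)/(-1.857063) = 0.675610
w_2 = 0.675610: f = -0.003381, f' = -1.785373 → w_3 = 0.675610 - (-0.003381)/(-1.785373) = 0.673716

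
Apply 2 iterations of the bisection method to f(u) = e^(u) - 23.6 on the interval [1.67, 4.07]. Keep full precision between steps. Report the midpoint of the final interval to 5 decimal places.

f(1.670000) = -18.287832, f(4.070000) = 34.956963 (opposite signs)
step 1: m = 2.870000, f(m) = -5.962982 < 0 → root in [2.870000, 4.070000]
step 2: m = 3.470000, f(m) = 8.536742 > 0 → root in [2.870000, 3.470000]
Midpoint of [2.870000, 3.470000] = 3.170000

3.17000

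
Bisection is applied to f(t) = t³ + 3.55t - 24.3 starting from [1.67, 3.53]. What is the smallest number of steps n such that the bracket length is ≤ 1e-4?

15

Initial width b − a = 3.53 − 1.67 = 1.860000.
After n steps the width is (b−a)/2^n; need (b−a)/2^n ≤ 1e-4.
So n ≥ log₂(1.860000/1e-4) = log₂(18600.0000) ≈ 14.1830.
Hence n = 15.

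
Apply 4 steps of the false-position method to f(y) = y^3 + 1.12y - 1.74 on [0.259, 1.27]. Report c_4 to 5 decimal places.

0.89803

f(0.259000) = -1.432546, f(1.270000) = 1.730783
step 1: c = 0.716842, f(c) = -0.568779 < 0 → new bracket [0.716842, 1.270000]
step 2: c = 0.853661, f(c) = -0.161804 < 0 → new bracket [0.853661, 1.270000]
step 3: c = 0.889256, f(c) = -0.040832 < 0 → new bracket [0.889256, 1.270000]
step 4: c = 0.898031, f(c) = -0.009979 < 0 → new bracket [0.898031, 1.270000]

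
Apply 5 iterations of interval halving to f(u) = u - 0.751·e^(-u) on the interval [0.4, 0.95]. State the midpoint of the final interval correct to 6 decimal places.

0.477344

f(0.400000) = -0.103410, f(0.950000) = 0.659557 (opposite signs)
step 1: m = 0.675000, f(m) = 0.292624 > 0 → root in [0.400000, 0.675000]
step 2: m = 0.537500, f(m) = 0.098761 > 0 → root in [0.400000, 0.537500]
step 3: m = 0.468750, f(m) = -0.001214 < 0 → root in [0.468750, 0.537500]
step 4: m = 0.503125, f(m) = 0.049042 > 0 → root in [0.468750, 0.503125]
step 5: m = 0.485938, f(m) = 0.023982 > 0 → root in [0.468750, 0.485938]
Midpoint of [0.468750, 0.485938] = 0.477344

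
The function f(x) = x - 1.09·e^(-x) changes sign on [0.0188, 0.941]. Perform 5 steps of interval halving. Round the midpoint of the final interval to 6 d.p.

f(0.018800) = -1.050899, f(0.941000) = 0.515641 (opposite signs)
step 1: m = 0.479900, f(m) = -0.194641 < 0 → root in [0.479900, 0.941000]
step 2: m = 0.710450, f(m) = 0.174799 > 0 → root in [0.479900, 0.710450]
step 3: m = 0.595175, f(m) = -0.005923 < 0 → root in [0.595175, 0.710450]
step 4: m = 0.652813, f(m) = 0.085381 > 0 → root in [0.595175, 0.652813]
step 5: m = 0.623994, f(m) = 0.039971 > 0 → root in [0.595175, 0.623994]
Midpoint of [0.595175, 0.623994] = 0.609584

0.609584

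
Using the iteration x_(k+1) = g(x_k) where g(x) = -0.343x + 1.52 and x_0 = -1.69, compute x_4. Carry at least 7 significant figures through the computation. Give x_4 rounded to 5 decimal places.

x_1 = g(-1.690000) = 2.099670
x_2 = g(2.099670) = 0.799813
x_3 = g(0.799813) = 1.245664
x_4 = g(1.245664) = 1.092737

1.09274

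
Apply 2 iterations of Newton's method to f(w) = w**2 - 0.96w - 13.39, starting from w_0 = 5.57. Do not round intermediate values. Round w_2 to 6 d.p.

4.175348

f'(w) = 2w - 0.96
w_0 = 5.570000: f = 12.287700, f' = 10.180000 → w_1 = 5.570000 - (12.287700)/(10.180000) = 4.362957
w_1 = 4.362957: f = 1.456953, f' = 7.765914 → w_2 = 4.362957 - (1.456953)/(7.765914) = 4.175348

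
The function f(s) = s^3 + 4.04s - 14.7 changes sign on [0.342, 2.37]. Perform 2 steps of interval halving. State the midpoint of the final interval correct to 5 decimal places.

f(0.342000) = -13.278318, f(2.370000) = 8.186853 (opposite signs)
step 1: m = 1.356000, f(m) = -6.728434 < 0 → root in [1.356000, 2.370000]
step 2: m = 1.863000, f(m) = -0.707437 < 0 → root in [1.863000, 2.370000]
Midpoint of [1.863000, 2.370000] = 2.116500

2.11650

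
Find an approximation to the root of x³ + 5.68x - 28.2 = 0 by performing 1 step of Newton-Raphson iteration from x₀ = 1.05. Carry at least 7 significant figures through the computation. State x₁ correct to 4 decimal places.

3.3953

f'(x) = 3x² + 5.68
x_0 = 1.050000: f = -21.078375, f' = 8.987500 → x_1 = 1.050000 - (-21.078375)/(8.987500) = 3.395299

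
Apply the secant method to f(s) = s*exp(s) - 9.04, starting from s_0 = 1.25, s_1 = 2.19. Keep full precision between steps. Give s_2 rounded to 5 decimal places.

f(s_0) = -4.677071, f(s_1) = 10.528117
s_2 = 2.190000 - (10.528117)·(2.190000 - 1.250000)/(10.528117 - (-4.677071)) = 1.539141; f(s_2) = -1.866699

1.53914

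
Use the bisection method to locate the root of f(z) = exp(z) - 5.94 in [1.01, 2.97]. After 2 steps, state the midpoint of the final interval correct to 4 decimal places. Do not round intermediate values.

1.7450

f(1.010000) = -3.194399, f(2.970000) = 13.551920 (opposite signs)
step 1: m = 1.990000, f(m) = 1.375534 > 0 → root in [1.010000, 1.990000]
step 2: m = 1.500000, f(m) = -1.458311 < 0 → root in [1.500000, 1.990000]
Midpoint of [1.500000, 1.990000] = 1.745000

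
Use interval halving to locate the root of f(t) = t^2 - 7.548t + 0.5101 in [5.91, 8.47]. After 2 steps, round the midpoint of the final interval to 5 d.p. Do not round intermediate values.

f(5.910000) = -9.170480, f(8.470000) = 8.319440 (opposite signs)
step 1: m = 7.190000, f(m) = -2.063920 < 0 → root in [7.190000, 8.470000]
step 2: m = 7.830000, f(m) = 2.718160 > 0 → root in [7.190000, 7.830000]
Midpoint of [7.190000, 7.830000] = 7.510000

7.51000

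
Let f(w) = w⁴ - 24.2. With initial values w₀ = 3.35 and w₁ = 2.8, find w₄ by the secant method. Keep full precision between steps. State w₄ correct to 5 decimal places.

2.23030

f(w_0) = 101.744506, f(w_1) = 37.265600
w_2 = 2.800000 - (37.265600)·(2.800000 - 3.350000)/(37.265600 - (101.744506)) = 2.482127; f(w_2) = 13.757382
w_3 = 2.482127 - (13.757382)·(2.482127 - 2.800000)/(13.757382 - (37.265600)) = 2.296103; f(w_3) = 3.594935
w_4 = 2.296103 - (3.594935)·(2.296103 - 2.482127)/(3.594935 - (13.757382)) = 2.230298; f(w_4) = 0.542947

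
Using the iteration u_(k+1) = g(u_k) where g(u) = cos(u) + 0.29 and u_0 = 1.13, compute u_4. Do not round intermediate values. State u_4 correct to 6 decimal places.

0.991880

u_1 = g(1.130000) = 0.716660
u_2 = g(0.716660) = 1.044004
u_3 = g(1.044004) = 0.792763
u_4 = g(0.792763) = 0.991880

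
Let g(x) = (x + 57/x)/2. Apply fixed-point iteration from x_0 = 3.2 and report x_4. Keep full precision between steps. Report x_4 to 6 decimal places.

x_1 = g(3.200000) = 10.506250
x_2 = g(10.506250) = 7.965796
x_3 = g(7.965796) = 7.560695
x_4 = g(7.560695) = 7.549842

7.549842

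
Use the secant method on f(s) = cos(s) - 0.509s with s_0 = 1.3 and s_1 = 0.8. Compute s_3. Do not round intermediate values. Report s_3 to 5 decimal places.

1.02365

f(s_0) = -0.394201, f(s_1) = 0.289507
s_2 = 0.800000 - (0.289507)·(0.800000 - 1.300000)/(0.289507 - (-0.394201)) = 1.011718; f(s_2) = 0.015440
s_3 = 1.011718 - (0.015440)·(1.011718 - 0.800000)/(0.015440 - (0.289507)) = 1.023646; f(s_3) = -0.000780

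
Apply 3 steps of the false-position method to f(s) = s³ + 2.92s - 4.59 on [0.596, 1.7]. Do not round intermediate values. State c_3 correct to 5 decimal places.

f(0.596000) = -2.637971, f(1.700000) = 5.287000
step 1: c = 0.963487, f(c) = -0.882209 < 0 → new bracket [0.963487, 1.700000]
step 2: c = 1.068809, f(c) = -0.248119 < 0 → new bracket [1.068809, 1.700000]
step 3: c = 1.097103, f(c) = -0.065946 < 0 → new bracket [1.097103, 1.700000]

1.09710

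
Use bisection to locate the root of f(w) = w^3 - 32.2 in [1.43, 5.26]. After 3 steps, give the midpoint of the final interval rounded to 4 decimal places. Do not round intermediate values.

f(1.430000) = -29.275793, f(5.260000) = 113.331576 (opposite signs)
step 1: m = 3.345000, f(m) = 5.227289 > 0 → root in [1.430000, 3.345000]
step 2: m = 2.387500, f(m) = -18.590877 < 0 → root in [2.387500, 3.345000]
step 3: m = 2.866250, f(m) = -8.652641 < 0 → root in [2.866250, 3.345000]
Midpoint of [2.866250, 3.345000] = 3.105625

3.1056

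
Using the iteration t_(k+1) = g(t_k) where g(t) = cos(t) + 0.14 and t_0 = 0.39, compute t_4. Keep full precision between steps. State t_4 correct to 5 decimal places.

t_1 = g(0.390000) = 1.064909
t_2 = g(1.064909) = 0.624584
t_3 = g(0.624584) = 0.951207
t_4 = g(0.951207) = 0.720701

0.72070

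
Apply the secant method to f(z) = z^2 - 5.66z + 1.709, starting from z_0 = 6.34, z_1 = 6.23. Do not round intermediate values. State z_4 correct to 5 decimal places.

5.34043

Secant update: z_(k+1) = z_k − f(z_k)·(z_k − z_(k-1))/(f(z_k) − f(z_(k-1))).
f(z_0) = 6.020200, f(z_1) = 5.260100
z_2 = 6.230000 - (5.260100)·(6.230000 - 6.340000)/(5.260100 - (6.020200)) = 5.468770; f(z_2) = 0.663207
z_3 = 5.468770 - (0.663207)·(5.468770 - 6.230000)/(0.663207 - (5.260100)) = 5.358945; f(z_3) = 0.095663
z_4 = 5.358945 - (0.095663)·(5.358945 - 5.468770)/(0.095663 - (0.663207)) = 5.340433; f(z_4) = 0.002376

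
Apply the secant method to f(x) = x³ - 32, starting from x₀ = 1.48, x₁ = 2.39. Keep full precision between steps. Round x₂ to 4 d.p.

3.9939

Secant update: x_(k+1) = x_k − f(x_k)·(x_k − x_(k-1))/(f(x_k) − f(x_(k-1))).
f(x_0) = -28.758208, f(x_1) = -18.348081
x_2 = 2.390000 - (-18.348081)·(2.390000 - 1.480000)/(-18.348081 - (-28.758208)) = 3.993895; f(x_2) = 31.707421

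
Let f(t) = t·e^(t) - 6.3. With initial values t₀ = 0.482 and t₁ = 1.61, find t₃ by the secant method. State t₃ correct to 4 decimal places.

f(t_0) = -5.519493, f(t_1) = 1.754526
t_2 = 1.610000 - (1.754526)·(1.610000 - 0.482000)/(1.754526 - (-5.519493)) = 1.337921; f(t_2) = -1.201030
t_3 = 1.337921 - (-1.201030)·(1.337921 - 1.610000)/(-1.201030 - (1.754526)) = 1.448484; f(t_3) = -0.134299

1.4485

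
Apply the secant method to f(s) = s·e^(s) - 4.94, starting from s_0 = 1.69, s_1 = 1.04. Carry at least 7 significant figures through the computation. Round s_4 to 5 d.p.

1.31904

f(s_0) = 4.218922, f(s_1) = -1.997614
s_2 = 1.040000 - (-1.997614)·(1.040000 - 1.690000)/(-1.997614 - (4.218922)) = 1.248870; f(s_2) = -0.585937
s_3 = 1.248870 - (-0.585937)·(1.248870 - 1.040000)/(-0.585937 - (-1.997614)) = 1.335565; f(s_3) = 0.138007
s_4 = 1.335565 - (0.138007)·(1.335565 - 1.248870)/(0.138007 - (-0.585937)) = 1.319038; f(s_4) = -0.007033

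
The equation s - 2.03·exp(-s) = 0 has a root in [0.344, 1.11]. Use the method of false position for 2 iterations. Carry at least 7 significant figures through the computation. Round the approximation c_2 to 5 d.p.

0.86328

f(0.344000) = -1.095126, f(1.110000) = 0.440995
step 1: c = 0.890094, f(c) = 0.056541 > 0 → new bracket [0.344000, 0.890094]
step 2: c = 0.863283, f(c) = 0.007080 > 0 → new bracket [0.344000, 0.863283]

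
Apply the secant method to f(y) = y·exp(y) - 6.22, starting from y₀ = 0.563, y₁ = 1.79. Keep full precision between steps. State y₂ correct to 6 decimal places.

f(y_0) = -5.231410, f(y_1) = 4.501120
y_2 = 1.790000 - (4.501120)·(1.790000 - 0.563000)/(4.501120 - (-5.231410)) = 1.222535; f(y_2) = -2.068537

1.222535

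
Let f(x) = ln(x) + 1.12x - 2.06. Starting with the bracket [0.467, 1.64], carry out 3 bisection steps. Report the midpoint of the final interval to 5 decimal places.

f(0.467000) = -2.298386, f(1.640000) = 0.271496 (opposite signs)
step 1: m = 1.053500, f(m) = -0.827962 < 0 → root in [1.053500, 1.640000]
step 2: m = 1.346750, f(m) = -0.253946 < 0 → root in [1.346750, 1.640000]
step 3: m = 1.493375, f(m) = 0.013619 > 0 → root in [1.346750, 1.493375]
Midpoint of [1.346750, 1.493375] = 1.420062

1.42006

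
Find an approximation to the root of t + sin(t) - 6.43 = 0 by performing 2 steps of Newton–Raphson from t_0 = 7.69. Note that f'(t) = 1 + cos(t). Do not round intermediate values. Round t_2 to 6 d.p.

6.386959

Newton update: t ← t − f(t)/f'(t).
t_0 = 7.690000: f = 2.246585, f' = 1.163248 → t_1 = 7.690000 - (2.246585)/(1.163248) = 5.758696
t_1 = 5.758696: f = -1.172075, f' = 1.865580 → t_2 = 5.758696 - (-1.172075)/(1.865580) = 6.386959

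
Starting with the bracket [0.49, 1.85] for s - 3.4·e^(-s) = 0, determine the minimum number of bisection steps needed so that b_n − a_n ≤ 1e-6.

Initial width b − a = 1.85 − 0.49 = 1.360000.
After n steps the width is (b−a)/2^n; need (b−a)/2^n ≤ 1e-6.
So n ≥ log₂(1.360000/1e-6) = log₂(1360000.0000) ≈ 20.3752.
Hence n = 21.

21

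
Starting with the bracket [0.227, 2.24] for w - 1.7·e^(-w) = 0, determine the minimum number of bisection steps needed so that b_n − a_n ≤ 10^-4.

15

Initial width b − a = 2.24 − 0.227 = 2.013000.
After n steps the width is (b−a)/2^n; need (b−a)/2^n ≤ 10^-4.
So n ≥ log₂(2.013000/10^-4) = log₂(20130.0000) ≈ 14.2971.
Hence n = 15.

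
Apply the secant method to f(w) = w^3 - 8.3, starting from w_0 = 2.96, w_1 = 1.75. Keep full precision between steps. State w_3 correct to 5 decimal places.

f(w_0) = 17.634336, f(w_1) = -2.940625
w_2 = 1.750000 - (-2.940625)·(1.750000 - 2.960000)/(-2.940625 - (17.634336)) = 1.922936; f(w_2) = -1.189590
w_3 = 1.922936 - (-1.189590)·(1.922936 - 1.750000)/(-1.189590 - (-2.940625)) = 2.040423; f(w_3) = 0.194944

2.04042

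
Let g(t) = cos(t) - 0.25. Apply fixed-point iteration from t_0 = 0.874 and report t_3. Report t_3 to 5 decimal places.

t_1 = g(0.874000) = 0.391764
t_2 = g(0.391764) = 0.674237
t_3 = g(0.674237) = 0.531184

0.53118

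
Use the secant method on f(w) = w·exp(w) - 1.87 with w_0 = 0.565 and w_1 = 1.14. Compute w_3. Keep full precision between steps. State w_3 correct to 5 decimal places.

f(w_0) = -0.875912, f(w_1) = 1.694516
w_2 = 1.140000 - (1.694516)·(1.140000 - 0.565000)/(1.694516 - (-0.875912)) = 0.760940; f(w_2) = -0.241370
w_3 = 0.760940 - (-0.241370)·(0.760940 - 1.140000)/(-0.241370 - (1.694516)) = 0.808202; f(w_3) = -0.056500

0.80820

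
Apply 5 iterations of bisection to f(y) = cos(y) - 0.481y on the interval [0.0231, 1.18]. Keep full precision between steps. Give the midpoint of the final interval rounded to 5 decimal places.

f(0.023100) = 0.988622, f(1.180000) = -0.186655 (opposite signs)
step 1: m = 0.601550, f(m) = 0.535114 > 0 → root in [0.601550, 1.180000]
step 2: m = 0.890775, f(m) = 0.200347 > 0 → root in [0.890775, 1.180000]
step 3: m = 1.035387, f(m) = 0.012171 > 0 → root in [1.035387, 1.180000]
step 4: m = 1.107694, f(m) = -0.086075 < 0 → root in [1.035387, 1.107694]
step 5: m = 1.071541, f(m) = -0.036639 < 0 → root in [1.035387, 1.071541]
Midpoint of [1.035387, 1.071541] = 1.053464

1.05346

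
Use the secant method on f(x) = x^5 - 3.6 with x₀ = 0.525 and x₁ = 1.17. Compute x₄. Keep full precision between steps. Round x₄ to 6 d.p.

f(x_0) = -3.560116, f(x_1) = -1.407552
x_2 = 1.170000 - (-1.407552)·(1.170000 - 0.525000)/(-1.407552 - (-3.560116)) = 1.591763; f(x_2) = 6.618601
x_3 = 1.591763 - (6.618601)·(1.591763 - 1.170000)/(6.618601 - (-1.407552)) = 1.243965; f(x_3) = -0.621206
x_4 = 1.243965 - (-0.621206)·(1.243965 - 1.591763)/(-0.621206 - (6.618601)) = 1.273807; f(x_4) = -0.246343

1.273807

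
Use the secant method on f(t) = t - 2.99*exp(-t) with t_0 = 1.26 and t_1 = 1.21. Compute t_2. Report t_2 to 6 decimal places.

1.039709

f(t_0) = 0.411874, f(t_1) = 0.318390
t_2 = 1.210000 - (0.318390)·(1.210000 - 1.260000)/(0.318390 - (0.411874)) = 1.039709; f(t_2) = -0.017427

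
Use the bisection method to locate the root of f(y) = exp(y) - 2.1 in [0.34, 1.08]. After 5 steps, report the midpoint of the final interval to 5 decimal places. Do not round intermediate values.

f(0.340000) = -0.695052, f(1.080000) = 0.844680 (opposite signs)
step 1: m = 0.710000, f(m) = -0.066009 < 0 → root in [0.710000, 1.080000]
step 2: m = 0.895000, f(m) = 0.347336 > 0 → root in [0.710000, 0.895000]
step 3: m = 0.802500, f(m) = 0.131112 > 0 → root in [0.710000, 0.802500]
step 4: m = 0.756250, f(m) = 0.030273 > 0 → root in [0.710000, 0.756250]
step 5: m = 0.733125, f(m) = -0.018425 < 0 → root in [0.733125, 0.756250]
Midpoint of [0.733125, 0.756250] = 0.744688

0.74469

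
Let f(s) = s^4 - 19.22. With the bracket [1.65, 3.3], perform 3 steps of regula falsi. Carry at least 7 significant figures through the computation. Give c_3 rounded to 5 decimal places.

2.00387

f(1.650000) = -11.807994, f(3.300000) = 99.372100
step 1: c = 1.825240, f(c) = -8.121103 < 0 → new bracket [1.825240, 3.300000]
step 2: c = 1.936658, f(c) = -5.152670 < 0 → new bracket [1.936658, 3.300000]
step 3: c = 2.003865, f(c) = -3.095946 < 0 → new bracket [2.003865, 3.300000]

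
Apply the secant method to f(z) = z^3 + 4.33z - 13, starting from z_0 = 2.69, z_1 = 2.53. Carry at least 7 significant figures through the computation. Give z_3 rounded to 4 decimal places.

1.8053

f(z_0) = 18.112809, f(z_1) = 14.149177
z_2 = 2.530000 - (14.149177)·(2.530000 - 2.690000)/(14.149177 - (18.112809)) = 1.958840; f(z_2) = 2.997951
z_3 = 1.958840 - (2.997951)·(1.958840 - 2.530000)/(2.997951 - (14.149177)) = 1.805286; f(z_3) = 0.700425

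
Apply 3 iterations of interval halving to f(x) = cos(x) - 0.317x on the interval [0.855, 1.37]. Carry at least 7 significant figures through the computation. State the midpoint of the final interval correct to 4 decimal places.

f(0.855000) = 0.385184, f(1.370000) = -0.234840 (opposite signs)
step 1: m = 1.112500, f(m) = 0.089758 > 0 → root in [1.112500, 1.370000]
step 2: m = 1.241250, f(m) = -0.069862 < 0 → root in [1.112500, 1.241250]
step 3: m = 1.176875, f(m) = 0.010743 > 0 → root in [1.176875, 1.241250]
Midpoint of [1.176875, 1.241250] = 1.209062

1.2091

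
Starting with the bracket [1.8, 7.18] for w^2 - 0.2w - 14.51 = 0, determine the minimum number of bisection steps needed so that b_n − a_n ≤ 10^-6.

Initial width b − a = 7.18 − 1.8 = 5.380000.
After n steps the width is (b−a)/2^n; need (b−a)/2^n ≤ 10^-6.
So n ≥ log₂(5.380000/10^-6) = log₂(5380000.0000) ≈ 22.3592.
Hence n = 23.

23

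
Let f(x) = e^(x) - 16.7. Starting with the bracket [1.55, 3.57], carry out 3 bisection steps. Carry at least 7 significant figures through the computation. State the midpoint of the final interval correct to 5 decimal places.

f(1.550000) = -11.988530, f(3.570000) = 18.816593 (opposite signs)
step 1: m = 2.560000, f(m) = -3.764183 < 0 → root in [2.560000, 3.570000]
step 2: m = 3.065000, f(m) = 4.734462 > 0 → root in [2.560000, 3.065000]
step 3: m = 2.812500, f(m) = -0.048505 < 0 → root in [2.812500, 3.065000]
Midpoint of [2.812500, 3.065000] = 2.938750

2.93875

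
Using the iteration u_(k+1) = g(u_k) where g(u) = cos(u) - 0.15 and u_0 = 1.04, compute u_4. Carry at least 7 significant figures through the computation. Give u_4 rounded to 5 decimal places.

u_1 = g(1.040000) = 0.356220
u_2 = g(0.356220) = 0.787222
u_3 = g(0.787222) = 0.555816
u_4 = g(0.555816) = 0.699470

0.69947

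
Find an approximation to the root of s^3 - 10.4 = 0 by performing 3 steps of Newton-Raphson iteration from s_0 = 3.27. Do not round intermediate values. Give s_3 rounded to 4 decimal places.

Newton update: s ← s − f(s)/f'(s).
f'(s) = 3s^2
s_0 = 3.270000: f = 24.565783, f' = 32.078700 → s_1 = 3.270000 - (24.565783)/(32.078700) = 2.504203
s_1 = 2.504203: f = 5.303932, f' = 18.813093 → s_2 = 2.504203 - (5.303932)/(18.813093) = 2.222275
s_2 = 2.222275: f = 0.574718, f' = 14.815518 → s_3 = 2.222275 - (0.574718)/(14.815518) = 2.183483

2.1835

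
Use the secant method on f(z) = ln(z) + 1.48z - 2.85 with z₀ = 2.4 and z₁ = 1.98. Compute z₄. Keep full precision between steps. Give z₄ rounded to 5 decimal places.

Secant update: z_(k+1) = z_k − f(z_k)·(z_k − z_(k-1))/(f(z_k) − f(z_(k-1))).
f(z_0) = 1.577469, f(z_1) = 0.763497
z_2 = 1.980000 - (0.763497)·(1.980000 - 2.400000)/(0.763497 - (1.577469)) = 1.586045; f(z_2) = -0.041411
z_3 = 1.586045 - (-0.041411)·(1.586045 - 1.980000)/(-0.041411 - (0.763497)) = 1.606313; f(z_3) = 0.001284
z_4 = 1.606313 - (0.001284)·(1.606313 - 1.586045)/(0.001284 - (-0.041411)) = 1.605703; f(z_4) = 0.000002

1.60570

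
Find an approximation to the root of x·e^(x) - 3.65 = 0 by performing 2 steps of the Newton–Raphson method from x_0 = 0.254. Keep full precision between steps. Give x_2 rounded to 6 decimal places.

1.720992

f'(x) = (x + 1)·e^(x)
x_0 = 0.254000: f = -3.322550, f' = 1.616621 → x_1 = 0.254000 - (-3.322550)/(1.616621) = 2.309243
x_1 = 2.309243: f = 19.596700, f' = 33.313504 → x_2 = 2.309243 - (19.596700)/(33.313504) = 1.720992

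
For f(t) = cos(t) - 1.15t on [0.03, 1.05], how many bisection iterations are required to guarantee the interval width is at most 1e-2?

7

Initial width b − a = 1.05 − 0.03 = 1.020000.
After n steps the width is (b−a)/2^n; need (b−a)/2^n ≤ 1e-2.
So n ≥ log₂(1.020000/1e-2) = log₂(102.0000) ≈ 6.6724.
Hence n = 7.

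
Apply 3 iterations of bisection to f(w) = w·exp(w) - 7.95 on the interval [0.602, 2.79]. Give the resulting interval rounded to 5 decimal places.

[1.42250, 1.69600]

f(0.602000) = -6.850888, f(2.790000) = 37.474045 (opposite signs)
step 1: m = 1.696000, f(m) = 1.296754 > 0 → root in [0.602000, 1.696000]
step 2: m = 1.149000, f(m) = -4.324863 < 0 → root in [1.149000, 1.696000]
step 3: m = 1.422500, f(m) = -2.050215 < 0 → root in [1.422500, 1.696000]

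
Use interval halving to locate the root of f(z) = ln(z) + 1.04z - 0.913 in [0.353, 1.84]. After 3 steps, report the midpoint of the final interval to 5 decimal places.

1.00356

f(0.353000) = -1.587167, f(1.840000) = 1.610366 (opposite signs)
step 1: m = 1.096500, f(m) = 0.319483 > 0 → root in [0.353000, 1.096500]
step 2: m = 0.724750, f(m) = -0.481189 < 0 → root in [0.724750, 1.096500]
step 3: m = 0.910625, f(m) = -0.059574 < 0 → root in [0.910625, 1.096500]
Midpoint of [0.910625, 1.096500] = 1.003563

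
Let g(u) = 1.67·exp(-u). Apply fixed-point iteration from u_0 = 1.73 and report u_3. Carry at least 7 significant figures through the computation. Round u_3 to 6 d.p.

0.482285

u_1 = g(1.730000) = 0.296065
u_2 = g(0.296065) = 1.242044
u_3 = g(1.242044) = 0.482285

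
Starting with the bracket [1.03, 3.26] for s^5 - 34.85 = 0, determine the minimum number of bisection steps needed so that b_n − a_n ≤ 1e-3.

Initial width b − a = 3.26 − 1.03 = 2.230000.
After n steps the width is (b−a)/2^n; need (b−a)/2^n ≤ 1e-3.
So n ≥ log₂(2.230000/1e-3) = log₂(2230.0000) ≈ 11.1228.
Hence n = 12.

12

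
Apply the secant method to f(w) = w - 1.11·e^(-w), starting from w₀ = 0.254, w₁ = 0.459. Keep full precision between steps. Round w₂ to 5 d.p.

f(w_0) = -0.607018, f(w_1) = -0.242426
w_2 = 0.459000 - (-0.242426)·(0.459000 - 0.254000)/(-0.242426 - (-0.607018)) = 0.595309; f(w_2) = -0.016736

0.59531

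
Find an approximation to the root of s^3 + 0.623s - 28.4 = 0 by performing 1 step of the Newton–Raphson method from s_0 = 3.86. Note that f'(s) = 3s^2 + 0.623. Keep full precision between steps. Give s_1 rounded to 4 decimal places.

3.1646

s_0 = 3.860000: f = 31.517236, f' = 45.321800 → s_1 = 3.860000 - (31.517236)/(45.321800) = 3.164590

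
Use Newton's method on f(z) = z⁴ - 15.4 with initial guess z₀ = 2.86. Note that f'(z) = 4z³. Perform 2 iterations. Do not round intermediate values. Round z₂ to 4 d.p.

z_0 = 2.860000: f = 51.505856, f' = 93.574624 → z_1 = 2.860000 - (51.505856)/(93.574624) = 2.309575
z_1 = 2.309575: f = 13.052991, f' = 49.278325 → z_2 = 2.309575 - (13.052991)/(49.278325) = 2.044692

2.0447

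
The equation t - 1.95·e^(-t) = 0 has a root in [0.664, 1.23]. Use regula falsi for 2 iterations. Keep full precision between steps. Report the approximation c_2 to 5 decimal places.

0.84163

f(0.664000) = -0.339837, f(1.230000) = 0.660029
step 1: c = 0.856373, f(c) = 0.028209 > 0 → new bracket [0.664000, 0.856373]
step 2: c = 0.841629, f(c) = 0.001163 > 0 → new bracket [0.664000, 0.841629]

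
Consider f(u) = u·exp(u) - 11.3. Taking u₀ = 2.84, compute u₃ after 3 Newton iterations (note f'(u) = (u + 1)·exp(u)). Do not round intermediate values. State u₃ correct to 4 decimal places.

u_0 = 2.840000: f = 37.308774, f' = 65.724540 → u_1 = 2.840000 - (37.308774)/(65.724540) = 2.272346
u_1 = 2.272346: f = 10.746620, f' = 31.748759 → u_2 = 2.272346 - (10.746620)/(31.748759) = 1.933857
u_2 = 1.933857: f = 2.074813, f' = 20.290947 → u_3 = 1.933857 - (2.074813)/(20.290947) = 1.831604

1.8316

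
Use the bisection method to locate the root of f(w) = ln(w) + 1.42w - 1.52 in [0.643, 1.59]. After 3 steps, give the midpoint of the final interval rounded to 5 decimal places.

1.05731

f(0.643000) = -1.048551, f(1.590000) = 1.201534 (opposite signs)
step 1: m = 1.116500, f(m) = 0.175629 > 0 → root in [0.643000, 1.116500]
step 2: m = 0.879750, f(m) = -0.398873 < 0 → root in [0.879750, 1.116500]
step 3: m = 0.998125, f(m) = -0.104539 < 0 → root in [0.998125, 1.116500]
Midpoint of [0.998125, 1.116500] = 1.057313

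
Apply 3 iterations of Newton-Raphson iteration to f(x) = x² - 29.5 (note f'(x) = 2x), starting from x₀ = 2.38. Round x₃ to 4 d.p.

5.4373

Newton update: x ← x − f(x)/f'(x).
x_0 = 2.380000: f = -23.835600, f' = 4.760000 → x_1 = 2.380000 - (-23.835600)/(4.760000) = 7.387479
x_1 = 7.387479: f = 25.074846, f' = 14.774958 → x_2 = 7.387479 - (25.074846)/(14.774958) = 5.690361
x_2 = 5.690361: f = 2.880209, f' = 11.380722 → x_3 = 5.690361 - (2.880209)/(11.380722) = 5.437283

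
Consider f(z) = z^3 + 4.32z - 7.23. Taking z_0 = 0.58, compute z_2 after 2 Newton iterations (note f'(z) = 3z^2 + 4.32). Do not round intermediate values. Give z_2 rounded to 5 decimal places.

z_0 = 0.580000: f = -4.529288, f' = 5.329200 → z_1 = 0.580000 - (-4.529288)/(5.329200) = 1.429900
z_1 = 1.429900: f = 1.870763, f' = 10.453844 → z_2 = 1.429900 - (1.870763)/(10.453844) = 1.250946

1.25095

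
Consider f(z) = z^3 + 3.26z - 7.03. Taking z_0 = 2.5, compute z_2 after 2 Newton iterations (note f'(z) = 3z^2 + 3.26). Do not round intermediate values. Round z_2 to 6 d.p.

1.422970

z_0 = 2.500000: f = 16.745000, f' = 22.010000 → z_1 = 2.500000 - (16.745000)/(22.010000) = 1.739209
z_1 = 1.739209: f = 3.900670, f' = 12.334549 → z_2 = 1.739209 - (3.900670)/(12.334549) = 1.422970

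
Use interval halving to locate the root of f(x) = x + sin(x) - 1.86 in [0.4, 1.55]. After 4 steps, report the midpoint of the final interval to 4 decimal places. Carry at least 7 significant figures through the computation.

f(0.400000) = -1.070582, f(1.550000) = 0.689784 (opposite signs)
step 1: m = 0.975000, f(m) = -0.057298 < 0 → root in [0.975000, 1.550000]
step 2: m = 1.262500, f(m) = 0.355352 > 0 → root in [0.975000, 1.262500]
step 3: m = 1.118750, f(m) = 0.158305 > 0 → root in [0.975000, 1.118750]
step 4: m = 1.046875, f(m) = 0.052739 > 0 → root in [0.975000, 1.046875]
Midpoint of [0.975000, 1.046875] = 1.010938

1.0109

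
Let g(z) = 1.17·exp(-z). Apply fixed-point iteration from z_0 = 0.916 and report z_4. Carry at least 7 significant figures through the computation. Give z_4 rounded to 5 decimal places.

z_1 = g(0.916000) = 0.468136
z_2 = g(0.468136) = 0.732617
z_3 = g(0.732617) = 0.562360
z_4 = g(0.562360) = 0.666739

0.66674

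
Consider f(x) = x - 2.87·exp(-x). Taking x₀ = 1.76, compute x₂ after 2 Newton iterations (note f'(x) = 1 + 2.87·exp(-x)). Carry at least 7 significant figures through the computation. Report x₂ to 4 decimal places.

1.0239

x_0 = 1.760000: f = 1.266231, f' = 1.493769 → x_1 = 1.760000 - (1.266231)/(1.493769) = 0.912324
x_1 = 0.912324: f = -0.240238, f' = 2.152562 → x_2 = 0.912324 - (-0.240238)/(2.152562) = 1.023930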